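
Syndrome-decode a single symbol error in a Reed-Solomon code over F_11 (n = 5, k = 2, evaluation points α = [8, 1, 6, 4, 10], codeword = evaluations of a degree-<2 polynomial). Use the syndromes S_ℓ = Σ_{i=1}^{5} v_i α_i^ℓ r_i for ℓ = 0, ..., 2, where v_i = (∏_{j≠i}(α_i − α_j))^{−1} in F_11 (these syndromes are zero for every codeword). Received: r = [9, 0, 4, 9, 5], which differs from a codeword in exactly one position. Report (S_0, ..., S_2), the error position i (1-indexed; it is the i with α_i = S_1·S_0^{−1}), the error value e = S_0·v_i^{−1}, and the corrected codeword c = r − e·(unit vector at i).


S = (6, 4, 10), error at position 1, error magnitude e = 10, c = [10, 0, 4, 9, 5].

Step 1: column multipliers v_i = (∏_{j≠i}(α_i − α_j))^{−1} mod 11.
  i = 1 (α = 8): (8−1)(8−6)(8−4)(8−10) = 7·2·4·(−2) = −112 ≡ 9, so v_1 = 9^{−1} = 5 (mod 11).
  i = 2 (α = 1): (1−8)(1−6)(1−4)(1−10) = (−7)·(−5)·(−3)·(−9) = 945 ≡ 10, so v_2 = 10^{−1} = 10 (mod 11).
  i = 3 (α = 6): (6−8)(6−1)(6−4)(6−10) = (−2)·5·2·(−4) = 80 ≡ 3, so v_3 = 3^{−1} = 4 (mod 11).
  i = 4 (α = 4): (4−8)(4−1)(4−6)(4−10) = (−4)·3·(−2)·(−6) = −144 ≡ 10, so v_4 = 10^{−1} = 10 (mod 11).
  i = 5 (α = 10): (10−8)(10−1)(10−6)(10−4) = 2·9·4·6 = 432 ≡ 3, so v_5 = 3^{−1} = 4 (mod 11).
  v = [5, 10, 4, 10, 4].
Step 2: syndromes of r = [9, 0, 4, 9, 5] (all sums mod 11).
  S_0 = Σ v_i r_i = 5·9 + 10·0 + 4·4 + 10·9 + 4·5 = 171 ≡ 6.
  S_1 = Σ v_i α_i r_i = 5·8·9 + 10·1·0 + 4·6·4 + 10·4·9 + 4·10·5 = 1016 ≡ 4.
  α_i^2 mod 11 = [9, 1, 3, 5, 1].
  S_2 = Σ v_i α_i^2 r_i = 5·9·9 + 10·1·0 + 4·3·4 + 10·5·9 + 4·1·5 = 923 ≡ 10.
  S = (6, 4, 10) ≠ 0, so r is not a codeword (an error is present).
Step 3: locate the error. For a single error e at position i, S_ℓ = v_i·e·α_i^ℓ, so α_err = S_1/S_0.
  S_0^{−1} = 6^{−1} = 2 (mod 11), so α_err = 4·2 = 8 ≡ 8 = α_1. Error position i = 1.
  Consistency check: S_2/S_1 = 10·3 = 30 ≡ 8 = α_err ✓ (single-error assumption holds).
Step 4: error magnitude e = S_0/v_1 = S_0·∏_{j≠1}(α_1 − α_j) = 6·9 = 54 ≡ 10 (mod 11).
Step 5: correct position 1: c_1 = r_1 − e = 9 − 10 ≡ 10 (mod 11). Hence c = [10, 0, 4, 9, 5].
  Check: interpolating c through the α_i gives m(x) = 8 + 3·x (degree < 2) with m(α_i) = c_i for every i, so c is indeed a codeword.


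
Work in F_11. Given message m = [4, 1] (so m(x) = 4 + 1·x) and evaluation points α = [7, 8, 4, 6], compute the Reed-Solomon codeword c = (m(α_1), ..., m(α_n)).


c = [0, 1, 8, 10]

Message polynomial: m(x) = 4 + 1·x (mod 11).
For each evaluation point α_i, compute m(α_i) mod 11:
  α_1 = 7: Horner steps 1 → 0, so m(7) = 0.
  α_2 = 8: Horner steps 1 → 1, so m(8) = 1.
  α_3 = 4: Horner steps 1 → 8, so m(4) = 8.
  α_4 = 6: Horner steps 1 → 10, so m(6) = 10.
Codeword c = [0, 1, 8, 10] ∈ F_11^4.


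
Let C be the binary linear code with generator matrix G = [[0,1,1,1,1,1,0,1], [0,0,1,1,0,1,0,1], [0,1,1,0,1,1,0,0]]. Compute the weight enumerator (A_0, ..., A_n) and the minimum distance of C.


Weight distribution: A_0 = 1, A_2 = 3, A_4 = 3, A_6 = 1. Minimum distance d = 2.

Enumerate all 2^3 = 8 messages m ∈ F_2^3.
For each, compute codeword c = mG in F_2^8, then tally its weight.
  m = 000 → c = 00000000, weight = 0.
  m = 100 → c = 01111101, weight = 6.
  m = 010 → c = 00110101, weight = 4.
  m = 110 → c = 01001000, weight = 2.
  m = 001 → c = 01101100, weight = 4.
  m = 101 → c = 00010001, weight = 2.
  m = 011 → c = 01011001, weight = 4.
  m = 111 → c = 00100100, weight = 2.
Tally weights:
  weight 0: 1 codewords.
  weight 2: 3 codewords.
  weight 4: 3 codewords.
  weight 6: 1 codewords.
Minimum distance d = smallest w > 0 with A_w > 0 = 2.
Sanity: Σ A_w = 8 = 2^3 = 8 ✓.


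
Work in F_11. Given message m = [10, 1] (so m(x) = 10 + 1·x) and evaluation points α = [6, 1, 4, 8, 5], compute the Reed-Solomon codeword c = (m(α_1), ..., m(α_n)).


c = [5, 0, 3, 7, 4]

Message polynomial: m(x) = 10 + 1·x (mod 11).
For each evaluation point α_i, compute m(α_i) mod 11:
  α_1 = 6: Horner steps 1 → 5, so m(6) = 5.
  α_2 = 1: Horner steps 1 → 0, so m(1) = 0.
  α_3 = 4: Horner steps 1 → 3, so m(4) = 3.
  α_4 = 8: Horner steps 1 → 7, so m(8) = 7.
  α_5 = 5: Horner steps 1 → 4, so m(5) = 4.
Codeword c = [5, 0, 3, 7, 4] ∈ F_11^5.


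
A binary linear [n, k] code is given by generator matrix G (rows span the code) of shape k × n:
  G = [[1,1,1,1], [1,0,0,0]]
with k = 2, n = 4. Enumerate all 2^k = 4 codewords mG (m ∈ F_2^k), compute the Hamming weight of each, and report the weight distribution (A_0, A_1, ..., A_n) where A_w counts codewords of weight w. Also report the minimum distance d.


Weight distribution: A_0 = 1, A_1 = 1, A_3 = 1, A_4 = 1. Minimum distance d = 1.

Enumerate all 2^2 = 4 messages m ∈ F_2^2.
For each, compute codeword c = mG in F_2^4, then tally its weight.
  m = 00 → c = 0000, weight = 0.
  m = 10 → c = 1111, weight = 4.
  m = 01 → c = 1000, weight = 1.
  m = 11 → c = 0111, weight = 3.
Tally weights:
  weight 0: 1 codewords.
  weight 1: 1 codewords.
  weight 3: 1 codewords.
  weight 4: 1 codewords.
Minimum distance d = smallest w > 0 with A_w > 0 = 1.
Sanity: Σ A_w = 4 = 2^2 = 4 ✓.


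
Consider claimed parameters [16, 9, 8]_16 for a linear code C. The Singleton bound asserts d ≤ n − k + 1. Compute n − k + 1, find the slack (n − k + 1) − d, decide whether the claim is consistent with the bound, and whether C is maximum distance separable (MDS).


Singleton RHS = n − k + 1 = 8, slack = 0, bound satisfied, MDS.

Singleton bound: d ≤ n − k + 1.
Here n = 16, k = 9, so n − k + 1 = 8.
Given d = 8, check d ≤ 8: YES.
Slack = (n − k + 1) − d = 0.
The code is MDS (slack = 0).
Description: the claimed parameters are [16, 9, 8]_16; such a code would be MDS (meets Singleton bound).


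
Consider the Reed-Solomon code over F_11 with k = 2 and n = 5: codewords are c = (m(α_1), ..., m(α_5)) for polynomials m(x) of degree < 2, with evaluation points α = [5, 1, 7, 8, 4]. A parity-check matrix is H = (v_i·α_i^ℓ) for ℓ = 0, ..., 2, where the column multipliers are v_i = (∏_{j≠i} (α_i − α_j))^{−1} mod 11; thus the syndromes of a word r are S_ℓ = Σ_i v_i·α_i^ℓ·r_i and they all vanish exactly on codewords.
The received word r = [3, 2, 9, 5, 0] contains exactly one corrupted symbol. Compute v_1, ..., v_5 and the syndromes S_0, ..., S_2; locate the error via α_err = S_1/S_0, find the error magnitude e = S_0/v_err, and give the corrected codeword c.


S = (10, 3, 2), error at position 4, error magnitude e = 4, c = [3, 2, 9, 1, 0].

Step 1: column multipliers v_i = (∏_{j≠i}(α_i − α_j))^{−1} mod 11.
  i = 1 (α = 5): (5−1)(5−7)(5−8)(5−4) = 4·(−2)·(−3)·1 = 24 ≡ 2, so v_1 = 2^{−1} = 6 (mod 11).
  i = 2 (α = 1): (1−5)(1−7)(1−8)(1−4) = (−4)·(−6)·(−7)·(−3) = 504 ≡ 9, so v_2 = 9^{−1} = 5 (mod 11).
  i = 3 (α = 7): (7−5)(7−1)(7−8)(7−4) = 2·6·(−1)·3 = −36 ≡ 8, so v_3 = 8^{−1} = 7 (mod 11).
  i = 4 (α = 8): (8−5)(8−1)(8−7)(8−4) = 3·7·1·4 = 84 ≡ 7, so v_4 = 7^{−1} = 8 (mod 11).
  i = 5 (α = 4): (4−5)(4−1)(4−7)(4−8) = (−1)·3·(−3)·(−4) = −36 ≡ 8, so v_5 = 8^{−1} = 7 (mod 11).
  v = [6, 5, 7, 8, 7].
Step 2: syndromes of r = [3, 2, 9, 5, 0] (all sums mod 11).
  S_0 = Σ v_i r_i = 6·3 + 5·2 + 7·9 + 8·5 + 7·0 = 131 ≡ 10.
  S_1 = Σ v_i α_i r_i = 6·5·3 + 5·1·2 + 7·7·9 + 8·8·5 + 7·4·0 = 861 ≡ 3.
  α_i^2 mod 11 = [3, 1, 5, 9, 5].
  S_2 = Σ v_i α_i^2 r_i = 6·3·3 + 5·1·2 + 7·5·9 + 8·9·5 + 7·5·0 = 739 ≡ 2.
  S = (10, 3, 2) ≠ 0, so r is not a codeword (an error is present).
Step 3: locate the error. For a single error e at position i, S_ℓ = v_i·e·α_i^ℓ, so α_err = S_1/S_0.
  S_0^{−1} = 10^{−1} = 10 (mod 11), so α_err = 3·10 = 30 ≡ 8 = α_4. Error position i = 4.
  Consistency check: S_2/S_1 = 2·4 = 8 ≡ 8 = α_err ✓ (single-error assumption holds).
Step 4: error magnitude e = S_0/v_4 = S_0·∏_{j≠4}(α_4 − α_j) = 10·7 = 70 ≡ 4 (mod 11).
Step 5: correct position 4: c_4 = r_4 − e = 5 − 4 ≡ 1 (mod 11). Hence c = [3, 2, 9, 1, 0].
  Check: interpolating c through the α_i gives m(x) = 10 + 3·x (degree < 2) with m(α_i) = c_i for every i, so c is indeed a codeword.


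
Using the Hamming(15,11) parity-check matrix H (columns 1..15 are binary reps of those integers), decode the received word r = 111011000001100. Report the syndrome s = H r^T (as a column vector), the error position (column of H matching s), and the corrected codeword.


s = (0, 0, 1, 0)^T, error position = 2, corrected codeword c = 101011000001100

Compute s = H r^T mod 2 one row at a time:
  s_1 = 0 + 0 + 0 + 0 + 1 + 1 + 0 + 0 = 2 ≡ 0 (mod 2).
  s_2 = 0 + 1 + 1 + 0 + 1 + 1 + 0 + 0 = 4 ≡ 0 (mod 2).
  s_3 = 1 + 1 + 1 + 0 + 0 + 0 + 0 + 0 = 3 ≡ 1 (mod 2).
  s_4 = 1 + 1 + 1 + 0 + 0 + 0 + 1 + 0 = 4 ≡ 0 (mod 2).
s = (0, 0, 1, 0)^T — this equals column 2 of H (binary 0010), so error is at position 2.
Correct: flip bit 2 of r = 111011000001100 to get c = 101011000001100.


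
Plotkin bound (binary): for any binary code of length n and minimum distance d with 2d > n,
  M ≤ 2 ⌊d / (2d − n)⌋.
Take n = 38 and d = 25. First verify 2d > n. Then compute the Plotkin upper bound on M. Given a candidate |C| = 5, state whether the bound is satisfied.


Plotkin bound M ≤ 4; given |C| = 5 > bound (violated).

Check applicability: 2d = 50, n = 38.
2d − n = 12 > 0, so Plotkin applies.
Compute d/(2d−n) = 25/12 ≈ 2.0833.
⌊d/(2d−n)⌋ = 2.
Plotkin bound: M ≤ 2·2 = 4.
Given |C| = 5, check: VIOLATED.
This |C| is above the Plotkin bound, so no binary code with n = 38, d = 25 and 5 codewords exists.


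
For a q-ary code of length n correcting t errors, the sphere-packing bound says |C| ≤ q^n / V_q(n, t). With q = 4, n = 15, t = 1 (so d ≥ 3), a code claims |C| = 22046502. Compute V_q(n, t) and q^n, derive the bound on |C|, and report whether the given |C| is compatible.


V_q(n, t) = 46, q^n = 1073741824, Hamming bound = 23342213, |C| = 22046502 ≤ bound (satisfied).

Step 1: Compute V_q(n, t) = Σ_{j=0}^1 C(n, j) (q−1)^j.
  j = 0: C(15,0)·(3)^0 = 1·1 = 1.
  j = 1: C(15,1)·(3)^1 = 15·3 = 45.
  V_q(n, t) = 1 + 45 = 46.
Step 2: q^n = 4^15 = 1073741824.
Step 3: Hamming bound ⌊q^n / V_q(n,t)⌋ = ⌊1073741824/46⌋ = 23342213.
Step 4: Compare |C| = 22046502 to 23342213: satisfied.
The claimed |C| lies below the Hamming bound.


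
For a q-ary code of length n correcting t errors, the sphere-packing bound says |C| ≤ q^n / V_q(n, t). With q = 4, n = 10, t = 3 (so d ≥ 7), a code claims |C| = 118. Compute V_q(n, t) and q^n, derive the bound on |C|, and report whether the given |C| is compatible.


V_q(n, t) = 3676, q^n = 1048576, Hamming bound = 285, |C| = 118 ≤ bound (satisfied).

Step 1: Compute V_q(n, t) = Σ_{j=0}^3 C(n, j) (q−1)^j.
  j = 0: C(10,0)·(3)^0 = 1·1 = 1.
  j = 1: C(10,1)·(3)^1 = 10·3 = 30.
  j = 2: C(10,2)·(3)^2 = 45·9 = 405.
  j = 3: C(10,3)·(3)^3 = 120·27 = 3240.
  V_q(n, t) = 1 + 30 + 405 + 3240 = 3676.
Step 2: q^n = 4^10 = 1048576.
Step 3: Hamming bound ⌊q^n / V_q(n,t)⌋ = ⌊1048576/3676⌋ = 285.
Step 4: Compare |C| = 118 to 285: satisfied.
The claimed |C| lies below the Hamming bound.


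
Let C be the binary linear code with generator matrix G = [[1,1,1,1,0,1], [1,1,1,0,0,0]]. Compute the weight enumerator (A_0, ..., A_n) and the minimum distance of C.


Weight distribution: A_0 = 1, A_2 = 1, A_3 = 1, A_5 = 1. Minimum distance d = 2.

Enumerate all 2^2 = 4 messages m ∈ F_2^2.
For each, compute codeword c = mG in F_2^6, then tally its weight.
  m = 00 → c = 000000, weight = 0.
  m = 10 → c = 111101, weight = 5.
  m = 01 → c = 111000, weight = 3.
  m = 11 → c = 000101, weight = 2.
Tally weights:
  weight 0: 1 codewords.
  weight 2: 1 codewords.
  weight 3: 1 codewords.
  weight 5: 1 codewords.
Minimum distance d = smallest w > 0 with A_w > 0 = 2.
Sanity: Σ A_w = 4 = 2^2 = 4 ✓.


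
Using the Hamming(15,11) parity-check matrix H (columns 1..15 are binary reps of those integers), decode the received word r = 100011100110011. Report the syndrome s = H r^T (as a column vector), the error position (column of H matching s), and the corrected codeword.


s = (0, 1, 0, 1)^T, error position = 5, corrected codeword c = 100001100110011

Compute s = H r^T mod 2 one row at a time:
  s_1 = 0 + 0 + 1 + 1 + 0 + 0 + 1 + 1 = 4 ≡ 0 (mod 2).
  s_2 = 0 + 1 + 1 + 1 + 0 + 0 + 1 + 1 = 5 ≡ 1 (mod 2).
  s_3 = 0 + 0 + 1 + 1 + 1 + 1 + 1 + 1 = 6 ≡ 0 (mod 2).
  s_4 = 1 + 0 + 1 + 1 + 0 + 1 + 0 + 1 = 5 ≡ 1 (mod 2).
s = (0, 1, 0, 1)^T — this equals column 5 of H (binary 0101), so error is at position 5.
Correct: flip bit 5 of r = 100011100110011 to get c = 100001100110011.


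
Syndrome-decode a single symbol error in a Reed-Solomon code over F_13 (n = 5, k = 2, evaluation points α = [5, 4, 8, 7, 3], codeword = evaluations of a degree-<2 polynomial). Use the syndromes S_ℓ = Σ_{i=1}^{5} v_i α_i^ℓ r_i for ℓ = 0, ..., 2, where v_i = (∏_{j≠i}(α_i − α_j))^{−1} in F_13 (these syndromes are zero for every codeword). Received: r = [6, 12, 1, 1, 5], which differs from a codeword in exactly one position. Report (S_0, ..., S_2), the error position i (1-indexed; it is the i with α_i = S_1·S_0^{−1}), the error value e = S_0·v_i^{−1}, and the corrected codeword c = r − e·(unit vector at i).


S = (10, 5, 9), error at position 4, error magnitude e = 7, c = [6, 12, 1, 7, 5].

Step 1: column multipliers v_i = (∏_{j≠i}(α_i − α_j))^{−1} mod 13.
  i = 1 (α = 5): (5−4)(5−8)(5−7)(5−3) = 1·(−3)·(−2)·2 = 12 ≡ 12, so v_1 = 12^{−1} = 12 (mod 13).
  i = 2 (α = 4): (4−5)(4−8)(4−7)(4−3) = (−1)·(−4)·(−3)·1 = −12 ≡ 1, so v_2 = 1^{−1} = 1 (mod 13).
  i = 3 (α = 8): (8−5)(8−4)(8−7)(8−3) = 3·4·1·5 = 60 ≡ 8, so v_3 = 8^{−1} = 5 (mod 13).
  i = 4 (α = 7): (7−5)(7−4)(7−8)(7−3) = 2·3·(−1)·4 = −24 ≡ 2, so v_4 = 2^{−1} = 7 (mod 13).
  i = 5 (α = 3): (3−5)(3−4)(3−8)(3−7) = (−2)·(−1)·(−5)·(−4) = 40 ≡ 1, so v_5 = 1^{−1} = 1 (mod 13).
  v = [12, 1, 5, 7, 1].
Step 2: syndromes of r = [6, 12, 1, 1, 5] (all sums mod 13).
  S_0 = Σ v_i r_i = 12·6 + 1·12 + 5·1 + 7·1 + 1·5 = 101 ≡ 10.
  S_1 = Σ v_i α_i r_i = 12·5·6 + 1·4·12 + 5·8·1 + 7·7·1 + 1·3·5 = 512 ≡ 5.
  α_i^2 mod 13 = [12, 3, 12, 10, 9].
  S_2 = Σ v_i α_i^2 r_i = 12·12·6 + 1·3·12 + 5·12·1 + 7·10·1 + 1·9·5 = 1075 ≡ 9.
  S = (10, 5, 9) ≠ 0, so r is not a codeword (an error is present).
Step 3: locate the error. For a single error e at position i, S_ℓ = v_i·e·α_i^ℓ, so α_err = S_1/S_0.
  S_0^{−1} = 10^{−1} = 4 (mod 13), so α_err = 5·4 = 20 ≡ 7 = α_4. Error position i = 4.
  Consistency check: S_2/S_1 = 9·8 = 72 ≡ 7 = α_err ✓ (single-error assumption holds).
Step 4: error magnitude e = S_0/v_4 = S_0·∏_{j≠4}(α_4 − α_j) = 10·2 = 20 ≡ 7 (mod 13).
Step 5: correct position 4: c_4 = r_4 − e = 1 − 7 ≡ 7 (mod 13). Hence c = [6, 12, 1, 7, 5].
  Check: interpolating c through the α_i gives m(x) = 10 + 7·x (degree < 2) with m(α_i) = c_i for every i, so c is indeed a codeword.


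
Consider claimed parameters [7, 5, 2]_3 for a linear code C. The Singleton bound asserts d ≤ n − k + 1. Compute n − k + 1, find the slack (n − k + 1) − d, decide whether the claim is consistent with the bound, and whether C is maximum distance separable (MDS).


Singleton RHS = n − k + 1 = 3, slack = 1, bound satisfied, not MDS.

Singleton bound: d ≤ n − k + 1.
Here n = 7, k = 5, so n − k + 1 = 3.
Given d = 2, check d ≤ 3: YES.
Slack = (n − k + 1) − d = 1.
The code is NOT MDS (slack = 1 > 0).
Description: the claimed parameters are [7, 5, 2]_3; such a code would be non-MDS.


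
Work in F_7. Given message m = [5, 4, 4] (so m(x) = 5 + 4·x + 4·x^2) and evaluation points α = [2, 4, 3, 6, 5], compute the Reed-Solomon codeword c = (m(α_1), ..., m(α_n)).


c = [1, 1, 4, 5, 6]

Message polynomial: m(x) = 5 + 4·x + 4·x^2 (mod 7).
For each evaluation point α_i, compute m(α_i) mod 7:
  α_1 = 2: Horner steps 4 → 5 → 1, so m(2) = 1.
  α_2 = 4: Horner steps 4 → 6 → 1, so m(4) = 1.
  α_3 = 3: Horner steps 4 → 2 → 4, so m(3) = 4.
  α_4 = 6: Horner steps 4 → 0 → 5, so m(6) = 5.
  α_5 = 5: Horner steps 4 → 3 → 6, so m(5) = 6.
Codeword c = [1, 1, 4, 5, 6] ∈ F_7^5.


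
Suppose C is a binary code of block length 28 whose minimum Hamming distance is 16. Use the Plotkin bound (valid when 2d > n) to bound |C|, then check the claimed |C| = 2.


Plotkin bound M ≤ 8; given |C| = 2 ≤ bound (satisfied).

Check applicability: 2d = 32, n = 28.
2d − n = 4 > 0, so Plotkin applies.
Compute d/(2d−n) = 16/4 ≈ 4.0000.
⌊d/(2d−n)⌋ = 4.
Plotkin bound: M ≤ 2·4 = 8.
Given |C| = 2, check: satisfied.
This |C| is below the Plotkin bound.


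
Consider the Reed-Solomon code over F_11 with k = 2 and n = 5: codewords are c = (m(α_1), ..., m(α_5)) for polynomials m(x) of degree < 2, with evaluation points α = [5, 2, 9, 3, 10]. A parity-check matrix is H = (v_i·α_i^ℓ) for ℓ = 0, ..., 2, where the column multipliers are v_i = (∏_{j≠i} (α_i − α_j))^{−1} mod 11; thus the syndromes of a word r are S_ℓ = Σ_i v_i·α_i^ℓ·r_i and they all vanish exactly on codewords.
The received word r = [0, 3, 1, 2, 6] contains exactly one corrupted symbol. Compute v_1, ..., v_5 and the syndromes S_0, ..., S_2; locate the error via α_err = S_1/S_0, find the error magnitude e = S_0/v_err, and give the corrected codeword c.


S = (2, 7, 8), error at position 3, error magnitude e = 5, c = [0, 3, 7, 2, 6].

Step 1: column multipliers v_i = (∏_{j≠i}(α_i − α_j))^{−1} mod 11.
  i = 1 (α = 5): (5−2)(5−9)(5−3)(5−10) = 3·(−4)·2·(−5) = 120 ≡ 10, so v_1 = 10^{−1} = 10 (mod 11).
  i = 2 (α = 2): (2−5)(2−9)(2−3)(2−10) = (−3)·(−7)·(−1)·(−8) = 168 ≡ 3, so v_2 = 3^{−1} = 4 (mod 11).
  i = 3 (α = 9): (9−5)(9−2)(9−3)(9−10) = 4·7·6·(−1) = −168 ≡ 8, so v_3 = 8^{−1} = 7 (mod 11).
  i = 4 (α = 3): (3−5)(3−2)(3−9)(3−10) = (−2)·1·(−6)·(−7) = −84 ≡ 4, so v_4 = 4^{−1} = 3 (mod 11).
  i = 5 (α = 10): (10−5)(10−2)(10−9)(10−3) = 5·8·1·7 = 280 ≡ 5, so v_5 = 5^{−1} = 9 (mod 11).
  v = [10, 4, 7, 3, 9].
Step 2: syndromes of r = [0, 3, 1, 2, 6] (all sums mod 11).
  S_0 = Σ v_i r_i = 10·0 + 4·3 + 7·1 + 3·2 + 9·6 = 79 ≡ 2.
  S_1 = Σ v_i α_i r_i = 10·5·0 + 4·2·3 + 7·9·1 + 3·3·2 + 9·10·6 = 645 ≡ 7.
  α_i^2 mod 11 = [3, 4, 4, 9, 1].
  S_2 = Σ v_i α_i^2 r_i = 10·3·0 + 4·4·3 + 7·4·1 + 3·9·2 + 9·1·6 = 184 ≡ 8.
  S = (2, 7, 8) ≠ 0, so r is not a codeword (an error is present).
Step 3: locate the error. For a single error e at position i, S_ℓ = v_i·e·α_i^ℓ, so α_err = S_1/S_0.
  S_0^{−1} = 2^{−1} = 6 (mod 11), so α_err = 7·6 = 42 ≡ 9 = α_3. Error position i = 3.
  Consistency check: S_2/S_1 = 8·8 = 64 ≡ 9 = α_err ✓ (single-error assumption holds).
Step 4: error magnitude e = S_0/v_3 = S_0·∏_{j≠3}(α_3 − α_j) = 2·8 = 16 ≡ 5 (mod 11).
Step 5: correct position 3: c_3 = r_3 − e = 1 − 5 ≡ 7 (mod 11). Hence c = [0, 3, 7, 2, 6].
  Check: interpolating c through the α_i gives m(x) = 5 + 10·x (degree < 2) with m(α_i) = c_i for every i, so c is indeed a codeword.


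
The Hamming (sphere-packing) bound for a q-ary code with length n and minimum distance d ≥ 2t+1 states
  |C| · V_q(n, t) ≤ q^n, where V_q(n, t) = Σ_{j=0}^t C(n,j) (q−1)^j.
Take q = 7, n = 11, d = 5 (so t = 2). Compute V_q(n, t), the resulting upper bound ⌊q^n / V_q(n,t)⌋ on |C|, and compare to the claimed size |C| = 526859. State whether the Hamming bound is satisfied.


V_q(n, t) = 2047, q^n = 1977326743, Hamming bound = 965963, |C| = 526859 ≤ bound (satisfied).

Step 1: Compute V_q(n, t) = Σ_{j=0}^2 C(n, j) (q−1)^j.
  j = 0: C(11,0)·(6)^0 = 1·1 = 1.
  j = 1: C(11,1)·(6)^1 = 11·6 = 66.
  j = 2: C(11,2)·(6)^2 = 55·36 = 1980.
  V_q(n, t) = 1 + 66 + 1980 = 2047.
Step 2: q^n = 7^11 = 1977326743.
Step 3: Hamming bound ⌊q^n / V_q(n,t)⌋ = ⌊1977326743/2047⌋ = 965963.
Step 4: Compare |C| = 526859 to 965963: satisfied.
The claimed |C| lies below the Hamming bound.


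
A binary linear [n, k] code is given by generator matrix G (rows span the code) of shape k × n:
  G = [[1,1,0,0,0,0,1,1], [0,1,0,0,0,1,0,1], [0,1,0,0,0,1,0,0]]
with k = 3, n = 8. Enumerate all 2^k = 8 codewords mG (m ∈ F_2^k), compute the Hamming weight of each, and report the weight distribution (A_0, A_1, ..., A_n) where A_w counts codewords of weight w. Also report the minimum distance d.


Weight distribution: A_0 = 1, A_1 = 1, A_2 = 1, A_3 = 3, A_4 = 2. Minimum distance d = 1.

Enumerate all 2^3 = 8 messages m ∈ F_2^3.
For each, compute codeword c = mG in F_2^8, then tally its weight.
  m = 000 → c = 00000000, weight = 0.
  m = 100 → c = 11000011, weight = 4.
  m = 010 → c = 01000101, weight = 3.
  m = 110 → c = 10000110, weight = 3.
  m = 001 → c = 01000100, weight = 2.
  m = 101 → c = 10000111, weight = 4.
  m = 011 → c = 00000001, weight = 1.
  m = 111 → c = 11000010, weight = 3.
Tally weights:
  weight 0: 1 codewords.
  weight 1: 1 codewords.
  weight 2: 1 codewords.
  weight 3: 3 codewords.
  weight 4: 2 codewords.
Minimum distance d = smallest w > 0 with A_w > 0 = 1.
Sanity: Σ A_w = 8 = 2^3 = 8 ✓.


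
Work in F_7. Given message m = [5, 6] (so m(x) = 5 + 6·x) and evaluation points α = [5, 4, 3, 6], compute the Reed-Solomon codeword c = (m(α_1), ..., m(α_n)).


c = [0, 1, 2, 6]

Message polynomial: m(x) = 5 + 6·x (mod 7).
For each evaluation point α_i, compute m(α_i) mod 7:
  α_1 = 5: Horner steps 6 → 0, so m(5) = 0.
  α_2 = 4: Horner steps 6 → 1, so m(4) = 1.
  α_3 = 3: Horner steps 6 → 2, so m(3) = 2.
  α_4 = 6: Horner steps 6 → 6, so m(6) = 6.
Codeword c = [0, 1, 2, 6] ∈ F_7^4.


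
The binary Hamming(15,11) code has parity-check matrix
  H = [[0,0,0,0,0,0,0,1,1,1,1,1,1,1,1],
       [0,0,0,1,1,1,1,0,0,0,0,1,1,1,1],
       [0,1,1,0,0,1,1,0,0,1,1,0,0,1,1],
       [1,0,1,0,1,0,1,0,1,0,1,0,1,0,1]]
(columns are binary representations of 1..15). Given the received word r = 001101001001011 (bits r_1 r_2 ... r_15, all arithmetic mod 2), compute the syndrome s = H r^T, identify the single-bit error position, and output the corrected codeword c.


s = (0, 1, 0, 1)^T, error position = 5, corrected codeword c = 001111001001011

Compute s = H r^T mod 2 one row at a time:
  s_1 = 0 + 1 + 0 + 0 + 1 + 0 + 1 + 1 = 4 ≡ 0 (mod 2).
  s_2 = 1 + 0 + 1 + 0 + 1 + 0 + 1 + 1 = 5 ≡ 1 (mod 2).
  s_3 = 0 + 1 + 1 + 0 + 0 + 0 + 1 + 1 = 4 ≡ 0 (mod 2).
  s_4 = 0 + 1 + 0 + 0 + 1 + 0 + 0 + 1 = 3 ≡ 1 (mod 2).
s = (0, 1, 0, 1)^T — this equals column 5 of H (binary 0101), so error is at position 5.
Correct: flip bit 5 of r = 001101001001011 to get c = 001111001001011.


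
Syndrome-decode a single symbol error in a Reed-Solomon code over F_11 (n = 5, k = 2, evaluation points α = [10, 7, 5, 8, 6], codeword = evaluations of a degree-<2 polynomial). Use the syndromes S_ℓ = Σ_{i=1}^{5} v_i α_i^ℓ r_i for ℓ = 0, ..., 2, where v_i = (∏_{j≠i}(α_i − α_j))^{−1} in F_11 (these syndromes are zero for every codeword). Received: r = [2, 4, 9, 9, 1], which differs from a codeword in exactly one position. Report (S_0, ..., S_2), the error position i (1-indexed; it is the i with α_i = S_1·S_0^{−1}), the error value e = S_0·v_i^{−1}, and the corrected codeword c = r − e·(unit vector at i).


S = (9, 6, 4), error at position 4, error magnitude e = 2, c = [2, 4, 9, 7, 1].

Step 1: column multipliers v_i = (∏_{j≠i}(α_i − α_j))^{−1} mod 11.
  i = 1 (α = 10): (10−7)(10−5)(10−8)(10−6) = 3·5·2·4 = 120 ≡ 10, so v_1 = 10^{−1} = 10 (mod 11).
  i = 2 (α = 7): (7−10)(7−5)(7−8)(7−6) = (−3)·2·(−1)·1 = 6 ≡ 6, so v_2 = 6^{−1} = 2 (mod 11).
  i = 3 (α = 5): (5−10)(5−7)(5−8)(5−6) = (−5)·(−2)·(−3)·(−1) = 30 ≡ 8, so v_3 = 8^{−1} = 7 (mod 11).
  i = 4 (α = 8): (8−10)(8−7)(8−5)(8−6) = (−2)·1·3·2 = −12 ≡ 10, so v_4 = 10^{−1} = 10 (mod 11).
  i = 5 (α = 6): (6−10)(6−7)(6−5)(6−8) = (−4)·(−1)·1·(−2) = −8 ≡ 3, so v_5 = 3^{−1} = 4 (mod 11).
  v = [10, 2, 7, 10, 4].
Step 2: syndromes of r = [2, 4, 9, 9, 1] (all sums mod 11).
  S_0 = Σ v_i r_i = 10·2 + 2·4 + 7·9 + 10·9 + 4·1 = 185 ≡ 9.
  S_1 = Σ v_i α_i r_i = 10·10·2 + 2·7·4 + 7·5·9 + 10·8·9 + 4·6·1 = 1315 ≡ 6.
  α_i^2 mod 11 = [1, 5, 3, 9, 3].
  S_2 = Σ v_i α_i^2 r_i = 10·1·2 + 2·5·4 + 7·3·9 + 10·9·9 + 4·3·1 = 1071 ≡ 4.
  S = (9, 6, 4) ≠ 0, so r is not a codeword (an error is present).
Step 3: locate the error. For a single error e at position i, S_ℓ = v_i·e·α_i^ℓ, so α_err = S_1/S_0.
  S_0^{−1} = 9^{−1} = 5 (mod 11), so α_err = 6·5 = 30 ≡ 8 = α_4. Error position i = 4.
  Consistency check: S_2/S_1 = 4·2 = 8 ≡ 8 = α_err ✓ (single-error assumption holds).
Step 4: error magnitude e = S_0/v_4 = S_0·∏_{j≠4}(α_4 − α_j) = 9·10 = 90 ≡ 2 (mod 11).
Step 5: correct position 4: c_4 = r_4 − e = 9 − 2 ≡ 7 (mod 11). Hence c = [2, 4, 9, 7, 1].
  Check: interpolating c through the α_i gives m(x) = 5 + 3·x (degree < 2) with m(α_i) = c_i for every i, so c is indeed a codeword.


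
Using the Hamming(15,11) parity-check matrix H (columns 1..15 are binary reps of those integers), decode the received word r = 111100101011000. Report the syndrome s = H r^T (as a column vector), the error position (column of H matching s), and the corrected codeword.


s = (1, 1, 0, 1)^T, error position = 13, corrected codeword c = 111100101011100

Compute s = H r^T mod 2 one row at a time:
  s_1 = 0 + 1 + 0 + 1 + 1 + 0 + 0 + 0 = 3 ≡ 1 (mod 2).
  s_2 = 1 + 0 + 0 + 1 + 1 + 0 + 0 + 0 = 3 ≡ 1 (mod 2).
  s_3 = 1 + 1 + 0 + 1 + 0 + 1 + 0 + 0 = 4 ≡ 0 (mod 2).
  s_4 = 1 + 1 + 0 + 1 + 1 + 1 + 0 + 0 = 5 ≡ 1 (mod 2).
s = (1, 1, 0, 1)^T — this equals column 13 of H (binary 1101), so error is at position 13.
Correct: flip bit 13 of r = 111100101011000 to get c = 111100101011100.


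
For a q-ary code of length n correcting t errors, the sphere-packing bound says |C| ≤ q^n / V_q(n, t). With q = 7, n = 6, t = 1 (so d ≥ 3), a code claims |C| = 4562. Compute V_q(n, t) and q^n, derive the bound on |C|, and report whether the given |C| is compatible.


V_q(n, t) = 37, q^n = 117649, Hamming bound = 3179, |C| = 4562 > bound (violated).

Step 1: Compute V_q(n, t) = Σ_{j=0}^1 C(n, j) (q−1)^j.
  j = 0: C(6,0)·(6)^0 = 1·1 = 1.
  j = 1: C(6,1)·(6)^1 = 6·6 = 36.
  V_q(n, t) = 1 + 36 = 37.
Step 2: q^n = 7^6 = 117649.
Step 3: Hamming bound ⌊q^n / V_q(n,t)⌋ = ⌊117649/37⌋ = 3179.
Step 4: Compare |C| = 4562 to 3179: violated.
The claimed |C| lies above the Hamming bound, so no 7-ary code of length 6 with d ≥ 3 can have 4562 codewords.


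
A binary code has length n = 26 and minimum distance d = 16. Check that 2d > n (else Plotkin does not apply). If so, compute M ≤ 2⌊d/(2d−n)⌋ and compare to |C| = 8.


Plotkin bound M ≤ 4; given |C| = 8 > bound (violated).

Check applicability: 2d = 32, n = 26.
2d − n = 6 > 0, so Plotkin applies.
Compute d/(2d−n) = 16/6 ≈ 2.6667.
⌊d/(2d−n)⌋ = 2.
Plotkin bound: M ≤ 2·2 = 4.
Given |C| = 8, check: VIOLATED.
This |C| is above the Plotkin bound, so no binary code with n = 26, d = 16 and 8 codewords exists.


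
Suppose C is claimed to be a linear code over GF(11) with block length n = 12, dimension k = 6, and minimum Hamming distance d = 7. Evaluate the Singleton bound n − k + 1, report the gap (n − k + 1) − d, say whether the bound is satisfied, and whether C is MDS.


Singleton RHS = n − k + 1 = 7, slack = 0, bound satisfied, MDS.

Singleton bound: d ≤ n − k + 1.
Here n = 12, k = 6, so n − k + 1 = 7.
Given d = 7, check d ≤ 7: YES.
Slack = (n − k + 1) − d = 0.
The code is MDS (slack = 0).
Description: the claimed parameters are [12, 6, 7]_11; such a code would be MDS (meets Singleton bound).


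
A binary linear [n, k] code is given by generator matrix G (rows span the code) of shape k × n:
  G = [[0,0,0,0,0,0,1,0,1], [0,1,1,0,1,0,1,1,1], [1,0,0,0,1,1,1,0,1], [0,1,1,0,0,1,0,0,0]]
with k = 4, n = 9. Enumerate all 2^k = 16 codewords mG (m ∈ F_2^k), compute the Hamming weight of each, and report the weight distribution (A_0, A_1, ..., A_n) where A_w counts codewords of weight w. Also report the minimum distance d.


Weight distribution: A_0 = 1, A_2 = 2, A_3 = 3, A_4 = 3, A_5 = 4, A_6 = 2, A_7 = 1. Minimum distance d = 2.

Enumerate all 2^4 = 16 messages m ∈ F_2^4.
For each, compute codeword c = mG in F_2^9, then tally its weight.
  m = 0000 → c = 000000000, weight = 0.
  m = 1000 → c = 000000101, weight = 2.
  m = 0100 → c = 011010111, weight = 6.
  m = 1100 → c = 011010010, weight = 4.
  m = 0010 → c = 100011101, weight = 5.
  m = 1010 → c = 100011000, weight = 3.
  m = 0110 → c = 111001010, weight = 5.
  m = 1110 → c = 111001111, weight = 7.
  m = 0001 → c = 011001000, weight = 3.
  m = 1001 → c = 011001101, weight = 5.
  m = 0101 → c = 000011111, weight = 5.
  m = 1101 → c = 000011010, weight = 3.
  m = 0011 → c = 111010101, weight = 6.
  m = 1011 → c = 111010000, weight = 4.
  m = 0111 → c = 100000010, weight = 2.
  m = 1111 → c = 100000111, weight = 4.
Tally weights:
  weight 0: 1 codewords.
  weight 2: 2 codewords.
  weight 3: 3 codewords.
  weight 4: 3 codewords.
  weight 5: 4 codewords.
  weight 6: 2 codewords.
  weight 7: 1 codewords.
Minimum distance d = smallest w > 0 with A_w > 0 = 2.
Sanity: Σ A_w = 16 = 2^4 = 16 ✓.


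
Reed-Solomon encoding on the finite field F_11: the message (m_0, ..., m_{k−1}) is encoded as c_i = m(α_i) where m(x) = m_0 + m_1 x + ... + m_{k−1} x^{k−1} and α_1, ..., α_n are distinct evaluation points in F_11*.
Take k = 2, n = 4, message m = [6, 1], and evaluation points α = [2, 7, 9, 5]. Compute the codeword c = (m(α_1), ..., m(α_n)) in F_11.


c = [8, 2, 4, 0]

Message polynomial: m(x) = 6 + 1·x (mod 11).
For each evaluation point α_i, compute m(α_i) mod 11:
  α_1 = 2: Horner steps 1 → 8, so m(2) = 8.
  α_2 = 7: Horner steps 1 → 2, so m(7) = 2.
  α_3 = 9: Horner steps 1 → 4, so m(9) = 4.
  α_4 = 5: Horner steps 1 → 0, so m(5) = 0.
Codeword c = [8, 2, 4, 0] ∈ F_11^4.


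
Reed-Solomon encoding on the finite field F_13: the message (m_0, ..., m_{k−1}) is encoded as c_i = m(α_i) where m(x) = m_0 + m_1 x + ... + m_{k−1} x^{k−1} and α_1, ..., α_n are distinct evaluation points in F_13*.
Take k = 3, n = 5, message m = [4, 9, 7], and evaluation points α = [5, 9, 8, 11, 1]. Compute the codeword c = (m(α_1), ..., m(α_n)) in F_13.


c = [3, 2, 4, 1, 7]

Message polynomial: m(x) = 4 + 9·x + 7·x^2 (mod 13).
For each evaluation point α_i, compute m(α_i) mod 13:
  α_1 = 5: Horner steps 7 → 5 → 3, so m(5) = 3.
  α_2 = 9: Horner steps 7 → 7 → 2, so m(9) = 2.
  α_3 = 8: Horner steps 7 → 0 → 4, so m(8) = 4.
  α_4 = 11: Horner steps 7 → 8 → 1, so m(11) = 1.
  α_5 = 1: Horner steps 7 → 3 → 7, so m(1) = 7.
Codeword c = [3, 2, 4, 1, 7] ∈ F_13^5.


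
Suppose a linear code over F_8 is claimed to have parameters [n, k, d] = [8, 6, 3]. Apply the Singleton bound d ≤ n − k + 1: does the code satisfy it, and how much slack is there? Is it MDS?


Singleton RHS = n − k + 1 = 3, slack = 0, bound satisfied, MDS.

Singleton bound: d ≤ n − k + 1.
Here n = 8, k = 6, so n − k + 1 = 3.
Given d = 3, check d ≤ 3: YES.
Slack = (n − k + 1) − d = 0.
The code is MDS (slack = 0).
Description: the claimed parameters are [8, 6, 3]_8; such a code would be MDS (meets Singleton bound).


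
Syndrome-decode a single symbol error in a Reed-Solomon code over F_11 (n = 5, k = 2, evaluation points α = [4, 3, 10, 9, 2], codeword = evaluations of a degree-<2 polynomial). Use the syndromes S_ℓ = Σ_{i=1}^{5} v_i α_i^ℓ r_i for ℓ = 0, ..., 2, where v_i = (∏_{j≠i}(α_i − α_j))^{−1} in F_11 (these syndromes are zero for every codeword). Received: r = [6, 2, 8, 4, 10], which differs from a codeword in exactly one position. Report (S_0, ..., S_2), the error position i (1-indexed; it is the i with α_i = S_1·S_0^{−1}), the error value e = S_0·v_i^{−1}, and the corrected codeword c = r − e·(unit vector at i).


S = (6, 1, 2), error at position 5, error magnitude e = 1, c = [6, 2, 8, 4, 9].

Step 1: column multipliers v_i = (∏_{j≠i}(α_i − α_j))^{−1} mod 11.
  i = 1 (α = 4): (4−3)(4−10)(4−9)(4−2) = 1·(−6)·(−5)·2 = 60 ≡ 5, so v_1 = 5^{−1} = 9 (mod 11).
  i = 2 (α = 3): (3−4)(3−10)(3−9)(3−2) = (−1)·(−7)·(−6)·1 = −42 ≡ 2, so v_2 = 2^{−1} = 6 (mod 11).
  i = 3 (α = 10): (10−4)(10−3)(10−9)(10−2) = 6·7·1·8 = 336 ≡ 6, so v_3 = 6^{−1} = 2 (mod 11).
  i = 4 (α = 9): (9−4)(9−3)(9−10)(9−2) = 5·6·(−1)·7 = −210 ≡ 10, so v_4 = 10^{−1} = 10 (mod 11).
  i = 5 (α = 2): (2−4)(2−3)(2−10)(2−9) = (−2)·(−1)·(−8)·(−7) = 112 ≡ 2, so v_5 = 2^{−1} = 6 (mod 11).
  v = [9, 6, 2, 10, 6].
Step 2: syndromes of r = [6, 2, 8, 4, 10] (all sums mod 11).
  S_0 = Σ v_i r_i = 9·6 + 6·2 + 2·8 + 10·4 + 6·10 = 182 ≡ 6.
  S_1 = Σ v_i α_i r_i = 9·4·6 + 6·3·2 + 2·10·8 + 10·9·4 + 6·2·10 = 892 ≡ 1.
  α_i^2 mod 11 = [5, 9, 1, 4, 4].
  S_2 = Σ v_i α_i^2 r_i = 9·5·6 + 6·9·2 + 2·1·8 + 10·4·4 + 6·4·10 = 794 ≡ 2.
  S = (6, 1, 2) ≠ 0, so r is not a codeword (an error is present).
Step 3: locate the error. For a single error e at position i, S_ℓ = v_i·e·α_i^ℓ, so α_err = S_1/S_0.
  S_0^{−1} = 6^{−1} = 2 (mod 11), so α_err = 1·2 = 2 ≡ 2 = α_5. Error position i = 5.
  Consistency check: S_2/S_1 = 2·1 = 2 ≡ 2 = α_err ✓ (single-error assumption holds).
Step 4: error magnitude e = S_0/v_5 = S_0·∏_{j≠5}(α_5 − α_j) = 6·2 = 12 ≡ 1 (mod 11).
Step 5: correct position 5: c_5 = r_5 − e = 10 − 1 ≡ 9 (mod 11). Hence c = [6, 2, 8, 4, 9].
  Check: interpolating c through the α_i gives m(x) = 1 + 4·x (degree < 2) with m(α_i) = c_i for every i, so c is indeed a codeword.


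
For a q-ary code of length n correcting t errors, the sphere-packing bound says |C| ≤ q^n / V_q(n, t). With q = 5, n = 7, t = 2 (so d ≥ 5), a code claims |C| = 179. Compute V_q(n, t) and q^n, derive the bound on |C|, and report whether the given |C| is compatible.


V_q(n, t) = 365, q^n = 78125, Hamming bound = 214, |C| = 179 ≤ bound (satisfied).

Step 1: Compute V_q(n, t) = Σ_{j=0}^2 C(n, j) (q−1)^j.
  j = 0: C(7,0)·(4)^0 = 1·1 = 1.
  j = 1: C(7,1)·(4)^1 = 7·4 = 28.
  j = 2: C(7,2)·(4)^2 = 21·16 = 336.
  V_q(n, t) = 1 + 28 + 336 = 365.
Step 2: q^n = 5^7 = 78125.
Step 3: Hamming bound ⌊q^n / V_q(n,t)⌋ = ⌊78125/365⌋ = 214.
Step 4: Compare |C| = 179 to 214: satisfied.
The claimed |C| lies below the Hamming bound.


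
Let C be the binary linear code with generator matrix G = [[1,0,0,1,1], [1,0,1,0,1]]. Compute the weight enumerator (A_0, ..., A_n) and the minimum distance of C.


Weight distribution: A_0 = 1, A_2 = 1, A_3 = 2. Minimum distance d = 2.

Enumerate all 2^2 = 4 messages m ∈ F_2^2.
For each, compute codeword c = mG in F_2^5, then tally its weight.
  m = 00 → c = 00000, weight = 0.
  m = 10 → c = 10011, weight = 3.
  m = 01 → c = 10101, weight = 3.
  m = 11 → c = 00110, weight = 2.
Tally weights:
  weight 0: 1 codewords.
  weight 2: 1 codewords.
  weight 3: 2 codewords.
Minimum distance d = smallest w > 0 with A_w > 0 = 2.
Sanity: Σ A_w = 4 = 2^2 = 4 ✓.


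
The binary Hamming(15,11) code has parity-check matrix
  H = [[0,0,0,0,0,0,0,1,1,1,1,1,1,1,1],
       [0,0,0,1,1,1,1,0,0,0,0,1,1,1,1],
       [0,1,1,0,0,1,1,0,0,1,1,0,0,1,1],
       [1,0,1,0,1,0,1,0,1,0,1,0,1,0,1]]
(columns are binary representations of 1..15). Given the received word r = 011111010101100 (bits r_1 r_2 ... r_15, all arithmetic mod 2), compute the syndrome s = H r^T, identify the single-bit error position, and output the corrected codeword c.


s = (0, 1, 0, 1)^T, error position = 5, corrected codeword c = 011101010101100

Compute s = H r^T mod 2 one row at a time:
  s_1 = 1 + 0 + 1 + 0 + 1 + 1 + 0 + 0 = 4 ≡ 0 (mod 2).
  s_2 = 1 + 1 + 1 + 0 + 1 + 1 + 0 + 0 = 5 ≡ 1 (mod 2).
  s_3 = 1 + 1 + 1 + 0 + 1 + 0 + 0 + 0 = 4 ≡ 0 (mod 2).
  s_4 = 0 + 1 + 1 + 0 + 0 + 0 + 1 + 0 = 3 ≡ 1 (mod 2).
s = (0, 1, 0, 1)^T — this equals column 5 of H (binary 0101), so error is at position 5.
Correct: flip bit 5 of r = 011111010101100 to get c = 011101010101100.


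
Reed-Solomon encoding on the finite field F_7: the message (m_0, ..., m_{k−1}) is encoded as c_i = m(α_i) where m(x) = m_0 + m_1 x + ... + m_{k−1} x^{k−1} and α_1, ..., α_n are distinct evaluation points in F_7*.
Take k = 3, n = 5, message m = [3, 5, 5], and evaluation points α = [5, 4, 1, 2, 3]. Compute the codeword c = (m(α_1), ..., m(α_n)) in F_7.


c = [6, 5, 6, 5, 0]

Message polynomial: m(x) = 3 + 5·x + 5·x^2 (mod 7).
For each evaluation point α_i, compute m(α_i) mod 7:
  α_1 = 5: Horner steps 5 → 2 → 6, so m(5) = 6.
  α_2 = 4: Horner steps 5 → 4 → 5, so m(4) = 5.
  α_3 = 1: Horner steps 5 → 3 → 6, so m(1) = 6.
  α_4 = 2: Horner steps 5 → 1 → 5, so m(2) = 5.
  α_5 = 3: Horner steps 5 → 6 → 0, so m(3) = 0.
Codeword c = [6, 5, 6, 5, 0] ∈ F_7^5.


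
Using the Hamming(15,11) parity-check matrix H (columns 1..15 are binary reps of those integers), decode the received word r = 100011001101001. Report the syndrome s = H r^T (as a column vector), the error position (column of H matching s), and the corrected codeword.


s = (0, 0, 1, 0)^T, error position = 2, corrected codeword c = 110011001101001

Compute s = H r^T mod 2 one row at a time:
  s_1 = 0 + 1 + 1 + 0 + 1 + 0 + 0 + 1 = 4 ≡ 0 (mod 2).
  s_2 = 0 + 1 + 1 + 0 + 1 + 0 + 0 + 1 = 4 ≡ 0 (mod 2).
  s_3 = 0 + 0 + 1 + 0 + 1 + 0 + 0 + 1 = 3 ≡ 1 (mod 2).
  s_4 = 1 + 0 + 1 + 0 + 1 + 0 + 0 + 1 = 4 ≡ 0 (mod 2).
s = (0, 0, 1, 0)^T — this equals column 2 of H (binary 0010), so error is at position 2.
Correct: flip bit 2 of r = 100011001101001 to get c = 110011001101001.


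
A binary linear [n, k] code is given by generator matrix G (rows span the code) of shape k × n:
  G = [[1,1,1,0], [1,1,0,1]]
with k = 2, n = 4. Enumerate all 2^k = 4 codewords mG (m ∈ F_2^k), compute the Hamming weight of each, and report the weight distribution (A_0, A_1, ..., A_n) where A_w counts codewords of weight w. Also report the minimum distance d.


Weight distribution: A_0 = 1, A_2 = 1, A_3 = 2. Minimum distance d = 2.

Enumerate all 2^2 = 4 messages m ∈ F_2^2.
For each, compute codeword c = mG in F_2^4, then tally its weight.
  m = 00 → c = 0000, weight = 0.
  m = 10 → c = 1110, weight = 3.
  m = 01 → c = 1101, weight = 3.
  m = 11 → c = 0011, weight = 2.
Tally weights:
  weight 0: 1 codewords.
  weight 2: 1 codewords.
  weight 3: 2 codewords.
Minimum distance d = smallest w > 0 with A_w > 0 = 2.
Sanity: Σ A_w = 4 = 2^2 = 4 ✓.


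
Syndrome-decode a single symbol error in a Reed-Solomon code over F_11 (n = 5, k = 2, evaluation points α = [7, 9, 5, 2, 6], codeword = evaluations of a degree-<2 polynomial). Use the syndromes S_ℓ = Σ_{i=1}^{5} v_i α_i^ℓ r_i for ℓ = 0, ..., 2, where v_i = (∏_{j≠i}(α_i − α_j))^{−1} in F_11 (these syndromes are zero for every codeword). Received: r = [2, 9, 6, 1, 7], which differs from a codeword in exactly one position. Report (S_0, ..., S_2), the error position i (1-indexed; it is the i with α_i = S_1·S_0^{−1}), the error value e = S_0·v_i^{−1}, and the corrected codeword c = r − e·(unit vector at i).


S = (3, 7, 9), error at position 5, error magnitude e = 3, c = [2, 9, 6, 1, 4].

Step 1: column multipliers v_i = (∏_{j≠i}(α_i − α_j))^{−1} mod 11.
  i = 1 (α = 7): (7−9)(7−5)(7−2)(7−6) = (−2)·2·5·1 = −20 ≡ 2, so v_1 = 2^{−1} = 6 (mod 11).
  i = 2 (α = 9): (9−7)(9−5)(9−2)(9−6) = 2·4·7·3 = 168 ≡ 3, so v_2 = 3^{−1} = 4 (mod 11).
  i = 3 (α = 5): (5−7)(5−9)(5−2)(5−6) = (−2)·(−4)·3·(−1) = −24 ≡ 9, so v_3 = 9^{−1} = 5 (mod 11).
  i = 4 (α = 2): (2−7)(2−9)(2−5)(2−6) = (−5)·(−7)·(−3)·(−4) = 420 ≡ 2, so v_4 = 2^{−1} = 6 (mod 11).
  i = 5 (α = 6): (6−7)(6−9)(6−5)(6−2) = (−1)·(−3)·1·4 = 12 ≡ 1, so v_5 = 1^{−1} = 1 (mod 11).
  v = [6, 4, 5, 6, 1].
Step 2: syndromes of r = [2, 9, 6, 1, 7] (all sums mod 11).
  S_0 = Σ v_i r_i = 6·2 + 4·9 + 5·6 + 6·1 + 1·7 = 91 ≡ 3.
  S_1 = Σ v_i α_i r_i = 6·7·2 + 4·9·9 + 5·5·6 + 6·2·1 + 1·6·7 = 612 ≡ 7.
  α_i^2 mod 11 = [5, 4, 3, 4, 3].
  S_2 = Σ v_i α_i^2 r_i = 6·5·2 + 4·4·9 + 5·3·6 + 6·4·1 + 1·3·7 = 339 ≡ 9.
  S = (3, 7, 9) ≠ 0, so r is not a codeword (an error is present).
Step 3: locate the error. For a single error e at position i, S_ℓ = v_i·e·α_i^ℓ, so α_err = S_1/S_0.
  S_0^{−1} = 3^{−1} = 4 (mod 11), so α_err = 7·4 = 28 ≡ 6 = α_5. Error position i = 5.
  Consistency check: S_2/S_1 = 9·8 = 72 ≡ 6 = α_err ✓ (single-error assumption holds).
Step 4: error magnitude e = S_0/v_5 = S_0·∏_{j≠5}(α_5 − α_j) = 3·1 = 3 ≡ 3 (mod 11).
Step 5: correct position 5: c_5 = r_5 − e = 7 − 3 ≡ 4 (mod 11). Hence c = [2, 9, 6, 1, 4].
  Check: interpolating c through the α_i gives m(x) = 5 + 9·x (degree < 2) with m(α_i) = c_i for every i, so c is indeed a codeword.
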